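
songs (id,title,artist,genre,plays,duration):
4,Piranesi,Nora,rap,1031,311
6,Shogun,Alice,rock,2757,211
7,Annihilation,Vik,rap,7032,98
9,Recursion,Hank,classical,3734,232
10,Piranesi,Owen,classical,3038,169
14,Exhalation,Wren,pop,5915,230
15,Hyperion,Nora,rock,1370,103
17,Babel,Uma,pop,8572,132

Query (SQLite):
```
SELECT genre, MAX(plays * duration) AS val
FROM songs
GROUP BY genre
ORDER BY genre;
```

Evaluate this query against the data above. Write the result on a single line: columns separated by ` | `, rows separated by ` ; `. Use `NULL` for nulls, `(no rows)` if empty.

For each row compute plays * duration.
Group by genre; take MAX of the expression per group.
  classical: ids {9, 10} → MAX(plays * duration)=866288
  pop: ids {14, 17} → MAX(plays * duration)=1360450
  rap: ids {4, 7} → MAX(plays * duration)=689136
  rock: ids {6, 15} → MAX(plays * duration)=581727

classical | 866288 ; pop | 1360450 ; rap | 689136 ; rock | 581727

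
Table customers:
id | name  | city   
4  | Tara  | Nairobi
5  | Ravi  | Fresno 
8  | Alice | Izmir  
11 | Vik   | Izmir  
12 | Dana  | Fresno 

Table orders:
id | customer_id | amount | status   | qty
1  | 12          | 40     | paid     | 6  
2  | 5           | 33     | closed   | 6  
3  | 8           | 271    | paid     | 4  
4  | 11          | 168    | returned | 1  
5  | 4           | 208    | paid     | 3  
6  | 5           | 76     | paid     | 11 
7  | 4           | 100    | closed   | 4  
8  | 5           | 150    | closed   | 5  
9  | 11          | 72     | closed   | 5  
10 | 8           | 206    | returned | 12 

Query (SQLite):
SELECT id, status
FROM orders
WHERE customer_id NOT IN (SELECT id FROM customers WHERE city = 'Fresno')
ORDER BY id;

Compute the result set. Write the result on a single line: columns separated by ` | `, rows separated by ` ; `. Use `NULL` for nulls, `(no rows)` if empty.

3 | paid ; 4 | returned ; 5 | paid ; 7 | closed ; 9 | closed ; 10 | returned

Inner query: customers.id where city = 'Fresno'.
Outer: keep orders rows whose customer_id is not in that set.
Inner query → {5, 12}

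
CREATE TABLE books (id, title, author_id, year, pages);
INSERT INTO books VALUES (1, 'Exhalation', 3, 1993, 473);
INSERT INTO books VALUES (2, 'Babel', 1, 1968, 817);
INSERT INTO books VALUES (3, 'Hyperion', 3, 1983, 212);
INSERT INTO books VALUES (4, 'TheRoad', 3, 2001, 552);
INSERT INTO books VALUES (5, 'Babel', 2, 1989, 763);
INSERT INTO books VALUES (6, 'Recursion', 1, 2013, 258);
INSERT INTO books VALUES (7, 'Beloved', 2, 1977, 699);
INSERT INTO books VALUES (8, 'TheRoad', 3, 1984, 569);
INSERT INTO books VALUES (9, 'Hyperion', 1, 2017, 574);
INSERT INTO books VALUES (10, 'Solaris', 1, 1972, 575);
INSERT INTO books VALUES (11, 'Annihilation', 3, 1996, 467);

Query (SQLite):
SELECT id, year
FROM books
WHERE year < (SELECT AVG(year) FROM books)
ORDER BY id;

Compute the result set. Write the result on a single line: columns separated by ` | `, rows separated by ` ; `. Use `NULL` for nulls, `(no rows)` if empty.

2 | 1968 ; 3 | 1983 ; 5 | 1989 ; 7 | 1977 ; 8 | 1984 ; 10 | 1972

Scalar subquery: AVG(year) over all books rows = 1990.272727 (≈; comparison uses full precision).
Keep rows where year < that value.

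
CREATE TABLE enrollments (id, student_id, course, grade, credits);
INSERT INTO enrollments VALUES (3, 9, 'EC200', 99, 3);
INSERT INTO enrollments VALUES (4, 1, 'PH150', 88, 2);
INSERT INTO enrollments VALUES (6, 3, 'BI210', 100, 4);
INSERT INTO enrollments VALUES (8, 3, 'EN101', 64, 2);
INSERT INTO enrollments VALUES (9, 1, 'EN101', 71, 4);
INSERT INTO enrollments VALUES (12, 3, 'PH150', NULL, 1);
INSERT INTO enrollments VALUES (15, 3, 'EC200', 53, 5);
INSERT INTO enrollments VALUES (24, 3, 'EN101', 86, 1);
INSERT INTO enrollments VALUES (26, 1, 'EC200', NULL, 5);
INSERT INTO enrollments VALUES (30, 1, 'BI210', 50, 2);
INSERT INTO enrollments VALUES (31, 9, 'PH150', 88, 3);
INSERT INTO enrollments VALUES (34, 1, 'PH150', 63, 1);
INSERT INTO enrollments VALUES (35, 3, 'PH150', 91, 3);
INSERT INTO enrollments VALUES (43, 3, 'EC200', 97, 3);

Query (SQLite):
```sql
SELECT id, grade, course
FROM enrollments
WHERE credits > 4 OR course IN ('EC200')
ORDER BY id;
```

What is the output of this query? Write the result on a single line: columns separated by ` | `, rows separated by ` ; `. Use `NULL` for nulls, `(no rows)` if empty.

credits > 4: ids {15, 26}
course IN ('EC200'): ids {3, 15, 26, 43}
Combine with OR.

3 | 99 | EC200 ; 15 | 53 | EC200 ; 26 | NULL | EC200 ; 43 | 97 | EC200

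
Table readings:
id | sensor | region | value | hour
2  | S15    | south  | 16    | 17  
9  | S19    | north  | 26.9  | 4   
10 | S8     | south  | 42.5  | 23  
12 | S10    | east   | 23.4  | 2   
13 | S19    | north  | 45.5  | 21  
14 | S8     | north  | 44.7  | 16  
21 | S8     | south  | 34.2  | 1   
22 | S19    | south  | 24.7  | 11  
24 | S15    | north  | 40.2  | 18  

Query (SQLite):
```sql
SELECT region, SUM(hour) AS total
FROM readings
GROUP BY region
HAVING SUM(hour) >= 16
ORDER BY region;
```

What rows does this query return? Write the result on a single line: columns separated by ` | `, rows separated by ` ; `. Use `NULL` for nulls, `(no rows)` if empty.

north | 59 ; south | 52

Partition readings by region; compute SUM(hour) within each group.
HAVING: keep groups where SUM(hour) >= 16.
  east: ids {12} → SUM(hour)=2
  north: ids {9, 13, 14, 24} → SUM(hour)=59
  south: ids {2, 10, 21, 22} → SUM(hour)=52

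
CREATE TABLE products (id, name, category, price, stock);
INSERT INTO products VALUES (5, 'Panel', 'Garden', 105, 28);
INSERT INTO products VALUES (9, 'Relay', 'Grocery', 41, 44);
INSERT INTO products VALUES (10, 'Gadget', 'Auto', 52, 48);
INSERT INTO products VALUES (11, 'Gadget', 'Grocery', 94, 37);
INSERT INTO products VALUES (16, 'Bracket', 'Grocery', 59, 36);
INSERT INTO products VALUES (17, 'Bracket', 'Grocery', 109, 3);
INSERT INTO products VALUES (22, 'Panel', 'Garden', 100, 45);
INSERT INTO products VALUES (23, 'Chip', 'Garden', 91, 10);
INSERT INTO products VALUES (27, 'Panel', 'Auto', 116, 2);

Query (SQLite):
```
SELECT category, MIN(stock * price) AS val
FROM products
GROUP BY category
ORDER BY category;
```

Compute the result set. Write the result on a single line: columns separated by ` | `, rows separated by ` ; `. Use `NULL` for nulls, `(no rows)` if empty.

Auto | 232 ; Garden | 910 ; Grocery | 327

For each row compute stock * price.
Group by category; take MIN of the expression per group.
  Auto: ids {10, 27} → MIN(stock * price)=232
  Garden: ids {5, 22, 23} → MIN(stock * price)=910
  Grocery: ids {9, 11, 16, 17} → MIN(stock * price)=327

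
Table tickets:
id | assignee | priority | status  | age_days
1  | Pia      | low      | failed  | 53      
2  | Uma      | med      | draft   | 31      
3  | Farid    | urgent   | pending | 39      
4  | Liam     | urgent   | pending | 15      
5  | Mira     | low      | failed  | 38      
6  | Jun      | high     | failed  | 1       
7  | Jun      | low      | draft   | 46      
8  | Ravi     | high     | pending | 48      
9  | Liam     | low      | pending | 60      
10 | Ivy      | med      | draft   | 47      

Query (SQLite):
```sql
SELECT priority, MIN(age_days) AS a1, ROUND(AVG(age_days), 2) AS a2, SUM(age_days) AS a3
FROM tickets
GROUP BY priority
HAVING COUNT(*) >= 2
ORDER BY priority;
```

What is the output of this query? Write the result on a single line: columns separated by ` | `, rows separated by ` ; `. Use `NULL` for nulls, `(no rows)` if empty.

high | 1 | 24.5 | 49 ; low | 38 | 49.25 | 197 ; med | 31 | 39 | 78 ; urgent | 15 | 27 | 54

Group tickets by priority.
Per group compute: MIN(age_days), ROUND(AVG(age_days), 2), SUM(age_days).
HAVING: drop groups with fewer than 2 rows.
  high: ids {6, 8} → MIN(age_days)=1, ROUND(AVG(age_days), 2)=24.5, SUM(age_days)=49
  low: ids {1, 5, 7, 9} → MIN(age_days)=38, ROUND(AVG(age_days), 2)=49.25, SUM(age_days)=197
  med: ids {2, 10} → MIN(age_days)=31, ROUND(AVG(age_days), 2)=39, SUM(age_days)=78
  urgent: ids {3, 4} → MIN(age_days)=15, ROUND(AVG(age_days), 2)=27, SUM(age_days)=54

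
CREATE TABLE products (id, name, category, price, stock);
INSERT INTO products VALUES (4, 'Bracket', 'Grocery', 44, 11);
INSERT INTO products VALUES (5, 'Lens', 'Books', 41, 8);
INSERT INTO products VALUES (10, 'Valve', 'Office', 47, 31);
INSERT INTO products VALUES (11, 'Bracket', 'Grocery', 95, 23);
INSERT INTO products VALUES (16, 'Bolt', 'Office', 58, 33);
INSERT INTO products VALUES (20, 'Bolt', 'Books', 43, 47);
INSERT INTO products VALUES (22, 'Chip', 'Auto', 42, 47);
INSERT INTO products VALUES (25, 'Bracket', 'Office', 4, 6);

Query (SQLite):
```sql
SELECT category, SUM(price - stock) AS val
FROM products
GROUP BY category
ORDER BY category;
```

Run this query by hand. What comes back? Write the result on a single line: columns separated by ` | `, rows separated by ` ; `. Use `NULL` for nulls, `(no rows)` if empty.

Auto | -5 ; Books | 29 ; Grocery | 105 ; Office | 39

For each row compute price - stock.
Group by category; take SUM of the expression per group.
  Auto: ids {22} → SUM(price - stock)=-5
  Books: ids {5, 20} → SUM(price - stock)=29
  Grocery: ids {4, 11} → SUM(price - stock)=105
  Office: ids {10, 16, 25} → SUM(price - stock)=39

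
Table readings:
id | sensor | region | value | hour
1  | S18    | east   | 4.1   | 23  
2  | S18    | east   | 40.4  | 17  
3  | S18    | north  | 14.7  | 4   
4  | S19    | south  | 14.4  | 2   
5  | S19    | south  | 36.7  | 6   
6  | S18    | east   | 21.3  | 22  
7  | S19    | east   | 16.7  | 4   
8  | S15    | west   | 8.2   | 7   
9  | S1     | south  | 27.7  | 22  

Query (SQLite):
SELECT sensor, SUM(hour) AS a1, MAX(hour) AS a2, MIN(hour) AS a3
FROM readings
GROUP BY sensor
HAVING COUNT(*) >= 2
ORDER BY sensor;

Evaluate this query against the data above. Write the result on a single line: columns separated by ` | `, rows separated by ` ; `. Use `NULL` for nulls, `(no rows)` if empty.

S18 | 66 | 23 | 4 ; S19 | 12 | 6 | 2

Group readings by sensor.
Per group compute: SUM(hour), MAX(hour), MIN(hour).
HAVING: drop groups with fewer than 2 rows.
  S1: ids {9} → SUM(hour)=22, MAX(hour)=22, MIN(hour)=22
  S15: ids {8} → SUM(hour)=7, MAX(hour)=7, MIN(hour)=7
  S18: ids {1, 2, 3, 6} → SUM(hour)=66, MAX(hour)=23, MIN(hour)=4
  S19: ids {4, 5, 7} → SUM(hour)=12, MAX(hour)=6, MIN(hour)=2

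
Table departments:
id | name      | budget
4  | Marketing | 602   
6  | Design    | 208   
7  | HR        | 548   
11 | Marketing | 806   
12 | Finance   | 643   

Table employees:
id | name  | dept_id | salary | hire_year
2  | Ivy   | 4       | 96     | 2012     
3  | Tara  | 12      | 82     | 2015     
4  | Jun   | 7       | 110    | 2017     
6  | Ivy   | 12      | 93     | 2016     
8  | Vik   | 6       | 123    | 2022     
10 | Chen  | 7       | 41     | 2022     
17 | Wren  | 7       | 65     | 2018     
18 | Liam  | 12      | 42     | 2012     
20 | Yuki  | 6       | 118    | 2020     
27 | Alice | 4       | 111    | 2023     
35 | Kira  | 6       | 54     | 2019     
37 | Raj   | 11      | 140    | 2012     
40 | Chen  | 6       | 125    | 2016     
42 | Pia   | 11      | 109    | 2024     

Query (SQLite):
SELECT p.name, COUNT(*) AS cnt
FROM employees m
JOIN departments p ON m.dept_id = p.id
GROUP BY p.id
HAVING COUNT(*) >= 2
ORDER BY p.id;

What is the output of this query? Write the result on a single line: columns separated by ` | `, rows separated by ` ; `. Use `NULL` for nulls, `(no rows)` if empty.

Marketing | 2 ; Design | 4 ; HR | 3 ; Marketing | 2 ; Finance | 3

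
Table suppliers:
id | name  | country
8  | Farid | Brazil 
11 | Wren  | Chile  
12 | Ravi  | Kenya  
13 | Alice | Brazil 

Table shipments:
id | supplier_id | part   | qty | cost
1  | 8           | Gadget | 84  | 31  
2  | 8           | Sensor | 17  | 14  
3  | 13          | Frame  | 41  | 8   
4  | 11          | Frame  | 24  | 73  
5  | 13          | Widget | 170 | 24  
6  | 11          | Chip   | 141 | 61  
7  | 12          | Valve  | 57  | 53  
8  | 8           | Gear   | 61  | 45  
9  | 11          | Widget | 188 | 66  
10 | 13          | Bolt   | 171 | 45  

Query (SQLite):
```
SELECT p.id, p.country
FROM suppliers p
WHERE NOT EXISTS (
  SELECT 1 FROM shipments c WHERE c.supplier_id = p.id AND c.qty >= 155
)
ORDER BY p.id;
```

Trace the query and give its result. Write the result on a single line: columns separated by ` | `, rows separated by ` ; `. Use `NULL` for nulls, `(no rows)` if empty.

8 | Brazil ; 12 | Kenya

For each suppliers row, check whether any shipments with matching supplier_id has qty >= 155.
Keep rows where that is false.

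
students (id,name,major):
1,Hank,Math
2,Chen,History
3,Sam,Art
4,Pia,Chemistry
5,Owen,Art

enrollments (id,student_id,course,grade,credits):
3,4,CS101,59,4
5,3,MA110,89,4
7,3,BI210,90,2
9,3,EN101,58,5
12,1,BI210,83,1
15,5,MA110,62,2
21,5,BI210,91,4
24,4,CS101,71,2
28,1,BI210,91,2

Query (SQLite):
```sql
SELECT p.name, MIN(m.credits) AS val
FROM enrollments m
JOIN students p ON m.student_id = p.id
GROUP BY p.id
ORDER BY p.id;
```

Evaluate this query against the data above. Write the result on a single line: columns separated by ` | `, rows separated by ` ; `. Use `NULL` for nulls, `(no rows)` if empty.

Hank | 1 ; Sam | 2 ; Pia | 2 ; Owen | 2

Join each enrollments row to its students via student_id.
Group joined rows by students.id; compute MIN(m.credits) per group.
  1: ids {12, 28} → MIN(m.credits)=1
  3: ids {5, 7, 9} → MIN(m.credits)=2
  4: ids {3, 24} → MIN(m.credits)=2
  5: ids {15, 21} → MIN(m.credits)=2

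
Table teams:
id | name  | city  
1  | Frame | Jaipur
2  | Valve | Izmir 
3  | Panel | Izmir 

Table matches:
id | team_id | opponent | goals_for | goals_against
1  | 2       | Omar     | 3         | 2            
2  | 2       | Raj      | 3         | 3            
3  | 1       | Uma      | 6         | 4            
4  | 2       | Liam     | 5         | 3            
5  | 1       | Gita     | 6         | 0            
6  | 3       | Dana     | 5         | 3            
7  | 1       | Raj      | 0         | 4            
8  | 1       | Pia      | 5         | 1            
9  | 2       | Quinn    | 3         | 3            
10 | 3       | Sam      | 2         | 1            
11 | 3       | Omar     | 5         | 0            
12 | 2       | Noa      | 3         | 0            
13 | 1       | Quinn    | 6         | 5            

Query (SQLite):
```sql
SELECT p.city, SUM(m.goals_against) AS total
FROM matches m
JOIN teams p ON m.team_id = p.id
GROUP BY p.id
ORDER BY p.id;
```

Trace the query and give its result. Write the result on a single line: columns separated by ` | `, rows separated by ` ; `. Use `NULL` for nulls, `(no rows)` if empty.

Join each matches row to its teams via team_id.
Group joined rows by teams.id; compute SUM(m.goals_against) per group.
  1: ids {3, 5, 7, 8, 13} → SUM(m.goals_against)=14
  2: ids {1, 2, 4, 9, 12} → SUM(m.goals_against)=11
  3: ids {6, 10, 11} → SUM(m.goals_against)=4

Jaipur | 14 ; Izmir | 11 ; Izmir | 4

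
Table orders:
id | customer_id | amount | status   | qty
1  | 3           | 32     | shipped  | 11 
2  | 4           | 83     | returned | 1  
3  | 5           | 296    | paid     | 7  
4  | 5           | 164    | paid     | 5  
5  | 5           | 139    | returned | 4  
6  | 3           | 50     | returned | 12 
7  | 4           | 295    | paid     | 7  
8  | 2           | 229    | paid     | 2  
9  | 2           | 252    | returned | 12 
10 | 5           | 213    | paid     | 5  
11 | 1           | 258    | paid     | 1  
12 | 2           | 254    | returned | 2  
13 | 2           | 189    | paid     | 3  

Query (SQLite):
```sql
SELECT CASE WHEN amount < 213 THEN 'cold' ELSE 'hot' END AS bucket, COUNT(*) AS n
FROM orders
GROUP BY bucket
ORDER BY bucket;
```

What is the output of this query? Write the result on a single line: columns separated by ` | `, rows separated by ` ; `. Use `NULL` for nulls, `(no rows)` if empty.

Bucket rows by amount < 213 → 'cold' else 'hot'; count each bucket.

cold | 6 ; hot | 7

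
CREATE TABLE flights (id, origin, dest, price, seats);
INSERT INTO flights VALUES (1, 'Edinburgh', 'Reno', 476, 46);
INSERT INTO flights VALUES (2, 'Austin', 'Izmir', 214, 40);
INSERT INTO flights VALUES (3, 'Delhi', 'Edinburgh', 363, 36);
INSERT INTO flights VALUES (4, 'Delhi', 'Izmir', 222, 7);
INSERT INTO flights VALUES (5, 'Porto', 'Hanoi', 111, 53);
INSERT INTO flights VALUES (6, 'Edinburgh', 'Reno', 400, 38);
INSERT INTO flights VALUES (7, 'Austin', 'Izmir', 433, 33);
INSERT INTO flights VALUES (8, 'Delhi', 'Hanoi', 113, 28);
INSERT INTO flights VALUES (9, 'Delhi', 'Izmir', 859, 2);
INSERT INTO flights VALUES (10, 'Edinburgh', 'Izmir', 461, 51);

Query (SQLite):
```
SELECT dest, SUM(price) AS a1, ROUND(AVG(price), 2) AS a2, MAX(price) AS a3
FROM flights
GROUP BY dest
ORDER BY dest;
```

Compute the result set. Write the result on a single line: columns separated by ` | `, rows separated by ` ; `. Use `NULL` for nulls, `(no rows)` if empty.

Group flights by dest.
Per group compute: SUM(price), ROUND(AVG(price), 2), MAX(price).
  Edinburgh: ids {3} → SUM(price)=363, ROUND(AVG(price), 2)=363, MAX(price)=363
  Hanoi: ids {5, 8} → SUM(price)=224, ROUND(AVG(price), 2)=112, MAX(price)=113
  Izmir: ids {2, 4, 7, 9, 10} → SUM(price)=2189, ROUND(AVG(price), 2)=437.8, MAX(price)=859
  Reno: ids {1, 6} → SUM(price)=876, ROUND(AVG(price), 2)=438, MAX(price)=476

Edinburgh | 363 | 363 | 363 ; Hanoi | 224 | 112 | 113 ; Izmir | 2189 | 437.8 | 859 ; Reno | 876 | 438 | 476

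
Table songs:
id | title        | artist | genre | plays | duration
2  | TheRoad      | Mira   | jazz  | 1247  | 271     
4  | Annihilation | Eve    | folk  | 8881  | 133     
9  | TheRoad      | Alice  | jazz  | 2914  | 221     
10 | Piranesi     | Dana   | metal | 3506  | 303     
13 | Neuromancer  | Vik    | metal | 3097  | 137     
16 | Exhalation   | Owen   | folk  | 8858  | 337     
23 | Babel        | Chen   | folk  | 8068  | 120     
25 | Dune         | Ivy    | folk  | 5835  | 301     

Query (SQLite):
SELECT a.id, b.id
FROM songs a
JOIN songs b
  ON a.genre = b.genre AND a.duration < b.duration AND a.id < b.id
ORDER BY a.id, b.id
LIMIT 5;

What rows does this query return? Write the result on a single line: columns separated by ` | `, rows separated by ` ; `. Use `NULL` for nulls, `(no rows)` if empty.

Pairs (a,b) with same genre, a.duration < b.duration, a.id < b.id.
genre groups: folk:{4,16,23,25} jazz:{2,9} metal:{10,13}
Ordered by (a.id, b.id); first 5.

4 | 16 ; 4 | 25 ; 23 | 25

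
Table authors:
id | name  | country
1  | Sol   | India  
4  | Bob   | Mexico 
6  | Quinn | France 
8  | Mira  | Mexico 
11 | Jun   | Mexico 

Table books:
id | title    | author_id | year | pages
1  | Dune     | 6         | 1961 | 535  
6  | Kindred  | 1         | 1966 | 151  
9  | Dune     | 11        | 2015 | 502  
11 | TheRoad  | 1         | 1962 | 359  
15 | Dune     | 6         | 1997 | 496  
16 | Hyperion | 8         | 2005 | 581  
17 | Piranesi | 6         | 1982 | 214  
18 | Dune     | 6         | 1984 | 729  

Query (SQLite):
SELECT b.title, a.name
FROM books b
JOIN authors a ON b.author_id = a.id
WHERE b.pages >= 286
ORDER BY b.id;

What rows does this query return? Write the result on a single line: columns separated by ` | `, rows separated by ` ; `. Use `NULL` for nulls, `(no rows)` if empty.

Dune | Quinn ; Dune | Jun ; TheRoad | Sol ; Dune | Quinn ; Hyperion | Mira ; Dune | Quinn

Each books row matches the authors row where author_id = authors.id.
Then keep rows with b.pages >= 286.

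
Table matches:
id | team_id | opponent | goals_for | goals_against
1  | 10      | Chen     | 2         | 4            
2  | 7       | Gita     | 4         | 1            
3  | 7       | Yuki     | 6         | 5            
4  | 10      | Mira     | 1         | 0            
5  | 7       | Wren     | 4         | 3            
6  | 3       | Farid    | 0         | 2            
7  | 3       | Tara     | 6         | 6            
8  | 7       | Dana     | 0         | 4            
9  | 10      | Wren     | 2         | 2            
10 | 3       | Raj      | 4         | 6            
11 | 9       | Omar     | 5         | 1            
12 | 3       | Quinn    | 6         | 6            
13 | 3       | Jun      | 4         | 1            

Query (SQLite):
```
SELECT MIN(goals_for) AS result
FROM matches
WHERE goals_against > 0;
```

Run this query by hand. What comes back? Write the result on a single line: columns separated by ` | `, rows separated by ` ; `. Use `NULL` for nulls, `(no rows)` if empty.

Rows where goals_against > 0 → goals_for values: [2, 4, 6, 4, 0, 6, 0, 2, 4, 5, 6, 4].
MIN of non-NULL values = 0.

0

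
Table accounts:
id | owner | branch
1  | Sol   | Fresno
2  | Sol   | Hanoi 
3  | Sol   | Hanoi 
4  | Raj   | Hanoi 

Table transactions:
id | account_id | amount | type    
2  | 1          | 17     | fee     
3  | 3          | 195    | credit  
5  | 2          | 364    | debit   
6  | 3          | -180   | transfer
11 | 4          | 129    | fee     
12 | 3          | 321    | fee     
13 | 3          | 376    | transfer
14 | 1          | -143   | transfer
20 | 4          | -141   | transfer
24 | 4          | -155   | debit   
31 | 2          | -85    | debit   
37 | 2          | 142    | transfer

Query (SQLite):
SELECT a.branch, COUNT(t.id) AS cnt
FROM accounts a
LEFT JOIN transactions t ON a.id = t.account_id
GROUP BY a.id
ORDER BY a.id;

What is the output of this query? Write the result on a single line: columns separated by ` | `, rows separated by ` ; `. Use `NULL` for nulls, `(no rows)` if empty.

LEFT JOIN keeps every accounts row; unmatched ones get NULL for transactions columns.
Group by accounts.id and compute COUNT(t.id). COUNT(col) of an all-NULL group is 0.
  1: ids {2, 14} → COUNT(t.id)=2
  2: ids {5, 31, 37} → COUNT(t.id)=3
  3: ids {3, 6, 12, 13} → COUNT(t.id)=4
  4: ids {11, 20, 24} → COUNT(t.id)=3

Fresno | 2 ; Hanoi | 3 ; Hanoi | 4 ; Hanoi | 3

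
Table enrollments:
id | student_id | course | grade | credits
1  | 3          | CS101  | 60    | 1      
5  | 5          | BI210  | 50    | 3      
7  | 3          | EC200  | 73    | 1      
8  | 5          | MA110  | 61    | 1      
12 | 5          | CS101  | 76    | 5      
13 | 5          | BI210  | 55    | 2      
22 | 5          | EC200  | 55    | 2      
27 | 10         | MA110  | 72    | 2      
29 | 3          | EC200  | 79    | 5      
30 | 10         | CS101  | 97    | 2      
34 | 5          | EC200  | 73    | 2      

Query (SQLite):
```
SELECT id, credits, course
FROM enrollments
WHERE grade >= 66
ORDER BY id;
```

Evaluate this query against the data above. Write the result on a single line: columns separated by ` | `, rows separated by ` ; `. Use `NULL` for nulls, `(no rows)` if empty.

7 | 1 | EC200 ; 12 | 5 | CS101 ; 27 | 2 | MA110 ; 29 | 5 | EC200 ; 30 | 2 | CS101 ; 34 | 2 | EC200

grade >= 66: ids {7, 12, 27, 29, 30, 34}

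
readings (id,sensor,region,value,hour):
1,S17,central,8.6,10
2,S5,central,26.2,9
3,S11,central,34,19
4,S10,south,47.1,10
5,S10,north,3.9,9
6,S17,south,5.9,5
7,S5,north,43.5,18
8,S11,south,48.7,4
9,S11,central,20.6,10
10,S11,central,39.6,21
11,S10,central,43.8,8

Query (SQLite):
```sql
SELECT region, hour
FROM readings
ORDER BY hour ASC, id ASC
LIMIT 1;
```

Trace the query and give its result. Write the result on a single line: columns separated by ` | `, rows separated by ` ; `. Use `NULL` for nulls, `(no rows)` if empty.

Sort by hour asc, tiebreak id asc: (4, id=8), (5, id=6), (8, id=11), (9, id=2) …. Take first 1.

south | 4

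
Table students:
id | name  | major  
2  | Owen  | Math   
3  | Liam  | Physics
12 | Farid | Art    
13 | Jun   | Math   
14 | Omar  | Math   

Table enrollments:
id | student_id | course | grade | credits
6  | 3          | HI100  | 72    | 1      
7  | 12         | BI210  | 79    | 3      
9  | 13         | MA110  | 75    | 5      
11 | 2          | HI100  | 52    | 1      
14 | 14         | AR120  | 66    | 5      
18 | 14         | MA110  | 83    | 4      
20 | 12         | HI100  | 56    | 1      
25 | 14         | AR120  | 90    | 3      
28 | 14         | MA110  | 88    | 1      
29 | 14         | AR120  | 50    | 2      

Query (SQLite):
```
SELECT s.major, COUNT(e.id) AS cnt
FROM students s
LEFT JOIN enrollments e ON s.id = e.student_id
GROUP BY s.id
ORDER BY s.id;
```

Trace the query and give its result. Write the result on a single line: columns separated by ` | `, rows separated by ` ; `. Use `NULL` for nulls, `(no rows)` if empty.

Math | 1 ; Physics | 1 ; Art | 2 ; Math | 1 ; Math | 5

LEFT JOIN keeps every students row; unmatched ones get NULL for enrollments columns.
Group by students.id and compute COUNT(e.id). COUNT(col) of an all-NULL group is 0.
  2: ids {11} → COUNT(e.id)=1
  3: ids {6} → COUNT(e.id)=1
  12: ids {7, 20} → COUNT(e.id)=2
  13: ids {9} → COUNT(e.id)=1
  14: ids {14, 18, 25, 28, 29} → COUNT(e.id)=5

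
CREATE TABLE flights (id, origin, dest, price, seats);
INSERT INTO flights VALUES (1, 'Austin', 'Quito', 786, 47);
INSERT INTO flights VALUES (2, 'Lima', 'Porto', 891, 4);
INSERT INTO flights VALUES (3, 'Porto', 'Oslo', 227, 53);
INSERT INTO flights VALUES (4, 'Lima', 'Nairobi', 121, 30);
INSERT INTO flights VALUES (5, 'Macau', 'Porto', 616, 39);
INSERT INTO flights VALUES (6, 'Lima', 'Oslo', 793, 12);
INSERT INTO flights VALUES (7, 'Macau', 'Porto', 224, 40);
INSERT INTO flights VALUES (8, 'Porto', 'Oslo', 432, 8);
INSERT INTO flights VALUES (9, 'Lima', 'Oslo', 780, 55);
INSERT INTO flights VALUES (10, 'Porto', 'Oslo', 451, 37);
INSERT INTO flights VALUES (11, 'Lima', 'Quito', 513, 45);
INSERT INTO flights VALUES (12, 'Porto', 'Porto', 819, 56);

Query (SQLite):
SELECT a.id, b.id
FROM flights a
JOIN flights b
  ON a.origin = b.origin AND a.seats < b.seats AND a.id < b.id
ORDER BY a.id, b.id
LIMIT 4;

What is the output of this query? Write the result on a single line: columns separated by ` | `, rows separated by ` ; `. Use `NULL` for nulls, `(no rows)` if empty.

2 | 4 ; 2 | 6 ; 2 | 9 ; 2 | 11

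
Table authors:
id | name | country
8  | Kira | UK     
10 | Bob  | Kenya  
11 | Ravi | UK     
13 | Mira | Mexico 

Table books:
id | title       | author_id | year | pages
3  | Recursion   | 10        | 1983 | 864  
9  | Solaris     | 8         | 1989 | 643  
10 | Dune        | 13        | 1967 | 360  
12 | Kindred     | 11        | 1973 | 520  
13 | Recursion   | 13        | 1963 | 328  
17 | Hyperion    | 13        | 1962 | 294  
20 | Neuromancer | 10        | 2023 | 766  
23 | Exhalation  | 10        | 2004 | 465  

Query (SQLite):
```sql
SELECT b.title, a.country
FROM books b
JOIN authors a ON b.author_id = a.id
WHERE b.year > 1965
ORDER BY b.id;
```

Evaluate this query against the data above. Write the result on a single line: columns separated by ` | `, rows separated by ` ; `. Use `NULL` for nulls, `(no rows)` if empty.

Each books row matches the authors row where author_id = authors.id.
Then keep rows with b.year > 1965.

Recursion | Kenya ; Solaris | UK ; Dune | Mexico ; Kindred | UK ; Neuromancer | Kenya ; Exhalation | Kenya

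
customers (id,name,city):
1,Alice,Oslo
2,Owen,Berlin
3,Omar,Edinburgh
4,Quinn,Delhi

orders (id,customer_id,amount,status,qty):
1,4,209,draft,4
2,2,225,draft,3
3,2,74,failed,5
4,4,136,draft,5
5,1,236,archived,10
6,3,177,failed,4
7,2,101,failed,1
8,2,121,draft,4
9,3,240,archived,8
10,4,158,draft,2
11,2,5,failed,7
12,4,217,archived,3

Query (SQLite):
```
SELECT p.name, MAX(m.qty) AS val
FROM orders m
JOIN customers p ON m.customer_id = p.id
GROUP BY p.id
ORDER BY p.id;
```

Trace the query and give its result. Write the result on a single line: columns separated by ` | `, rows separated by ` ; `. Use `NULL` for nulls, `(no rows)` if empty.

Alice | 10 ; Owen | 7 ; Omar | 8 ; Quinn | 5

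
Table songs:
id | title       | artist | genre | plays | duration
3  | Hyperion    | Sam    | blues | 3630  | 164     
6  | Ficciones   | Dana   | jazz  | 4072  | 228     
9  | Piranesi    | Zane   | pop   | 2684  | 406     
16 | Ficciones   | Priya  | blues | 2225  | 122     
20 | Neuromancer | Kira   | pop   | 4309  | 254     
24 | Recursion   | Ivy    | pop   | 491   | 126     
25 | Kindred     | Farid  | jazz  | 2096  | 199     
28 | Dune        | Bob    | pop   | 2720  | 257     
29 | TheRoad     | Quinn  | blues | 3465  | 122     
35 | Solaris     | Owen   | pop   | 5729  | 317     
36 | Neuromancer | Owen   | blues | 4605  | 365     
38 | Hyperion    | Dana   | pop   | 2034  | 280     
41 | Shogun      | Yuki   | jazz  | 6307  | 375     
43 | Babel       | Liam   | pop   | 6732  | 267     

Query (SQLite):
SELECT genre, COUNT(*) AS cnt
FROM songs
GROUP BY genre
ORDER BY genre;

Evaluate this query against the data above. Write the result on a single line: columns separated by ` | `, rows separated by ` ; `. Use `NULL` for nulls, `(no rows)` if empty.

blues | 4 ; jazz | 3 ; pop | 7

Partition songs by genre; compute COUNT(*) within each group.
  blues: ids {3, 16, 29, 36} → COUNT(*)=4
  jazz: ids {6, 25, 41} → COUNT(*)=3
  pop: ids {9, 20, 24, 28, 35, 38, 43} → COUNT(*)=7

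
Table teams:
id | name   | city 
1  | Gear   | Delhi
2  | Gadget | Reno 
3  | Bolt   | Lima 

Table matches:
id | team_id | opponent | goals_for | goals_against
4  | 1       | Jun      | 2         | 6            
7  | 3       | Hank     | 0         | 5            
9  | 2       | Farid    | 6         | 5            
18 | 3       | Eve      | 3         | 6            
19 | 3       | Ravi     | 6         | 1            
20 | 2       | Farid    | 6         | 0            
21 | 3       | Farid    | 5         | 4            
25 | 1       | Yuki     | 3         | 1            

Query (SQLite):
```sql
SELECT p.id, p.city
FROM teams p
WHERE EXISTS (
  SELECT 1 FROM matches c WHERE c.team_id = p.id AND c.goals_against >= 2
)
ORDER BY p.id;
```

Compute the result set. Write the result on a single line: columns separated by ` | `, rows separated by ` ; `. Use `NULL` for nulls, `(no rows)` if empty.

1 | Delhi ; 2 | Reno ; 3 | Lima

For each teams row, check whether any matches with matching team_id has goals_against >= 2.
Keep rows where that is true.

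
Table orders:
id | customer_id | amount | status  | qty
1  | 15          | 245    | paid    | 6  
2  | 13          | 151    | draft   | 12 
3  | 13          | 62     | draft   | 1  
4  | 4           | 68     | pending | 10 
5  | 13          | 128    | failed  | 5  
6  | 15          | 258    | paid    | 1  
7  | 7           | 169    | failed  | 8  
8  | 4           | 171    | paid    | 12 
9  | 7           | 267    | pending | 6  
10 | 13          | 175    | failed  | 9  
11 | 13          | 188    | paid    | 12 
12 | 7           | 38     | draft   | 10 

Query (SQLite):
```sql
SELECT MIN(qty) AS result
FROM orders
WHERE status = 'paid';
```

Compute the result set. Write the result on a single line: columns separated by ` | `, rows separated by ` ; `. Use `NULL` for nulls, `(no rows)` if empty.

1

Rows where status='paid' → qty values: [6, 1, 12, 12].
MIN of non-NULL values = 1.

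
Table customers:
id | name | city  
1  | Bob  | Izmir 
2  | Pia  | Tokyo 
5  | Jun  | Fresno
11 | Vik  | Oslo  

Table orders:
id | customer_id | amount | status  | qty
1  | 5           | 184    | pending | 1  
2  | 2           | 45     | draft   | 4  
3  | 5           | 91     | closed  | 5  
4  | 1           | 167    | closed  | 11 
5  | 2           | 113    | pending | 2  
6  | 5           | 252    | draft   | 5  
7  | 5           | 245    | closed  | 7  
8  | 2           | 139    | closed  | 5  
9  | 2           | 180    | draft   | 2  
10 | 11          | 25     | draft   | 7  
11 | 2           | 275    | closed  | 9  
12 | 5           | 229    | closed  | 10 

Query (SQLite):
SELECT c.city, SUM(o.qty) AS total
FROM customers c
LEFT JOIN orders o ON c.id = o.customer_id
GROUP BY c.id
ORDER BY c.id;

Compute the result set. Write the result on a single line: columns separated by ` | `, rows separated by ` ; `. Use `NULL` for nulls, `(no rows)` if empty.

LEFT JOIN keeps every customers row; unmatched ones get NULL for orders columns.
Group by customers.id and compute SUM(o.qty). SUM over an all-NULL group is NULL.
  1: ids {4} → SUM(o.qty)=11
  2: ids {2, 5, 8, 9, 11} → SUM(o.qty)=22
  5: ids {1, 3, 6, 7, 12} → SUM(o.qty)=28
  11: ids {10} → SUM(o.qty)=7

Izmir | 11 ; Tokyo | 22 ; Fresno | 28 ; Oslo | 7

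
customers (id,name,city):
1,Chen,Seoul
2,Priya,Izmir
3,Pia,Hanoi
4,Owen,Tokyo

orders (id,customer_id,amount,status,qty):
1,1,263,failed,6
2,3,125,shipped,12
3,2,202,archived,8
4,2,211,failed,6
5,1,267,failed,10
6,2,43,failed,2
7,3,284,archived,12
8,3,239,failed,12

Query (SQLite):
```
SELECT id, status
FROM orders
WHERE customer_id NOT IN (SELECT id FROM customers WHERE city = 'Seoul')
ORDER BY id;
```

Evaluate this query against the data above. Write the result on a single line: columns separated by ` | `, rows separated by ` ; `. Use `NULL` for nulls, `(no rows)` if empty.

2 | shipped ; 3 | archived ; 4 | failed ; 6 | failed ; 7 | archived ; 8 | failed

Inner query: customers.id where city = 'Seoul'.
Outer: keep orders rows whose customer_id is not in that set.
Inner query → {1}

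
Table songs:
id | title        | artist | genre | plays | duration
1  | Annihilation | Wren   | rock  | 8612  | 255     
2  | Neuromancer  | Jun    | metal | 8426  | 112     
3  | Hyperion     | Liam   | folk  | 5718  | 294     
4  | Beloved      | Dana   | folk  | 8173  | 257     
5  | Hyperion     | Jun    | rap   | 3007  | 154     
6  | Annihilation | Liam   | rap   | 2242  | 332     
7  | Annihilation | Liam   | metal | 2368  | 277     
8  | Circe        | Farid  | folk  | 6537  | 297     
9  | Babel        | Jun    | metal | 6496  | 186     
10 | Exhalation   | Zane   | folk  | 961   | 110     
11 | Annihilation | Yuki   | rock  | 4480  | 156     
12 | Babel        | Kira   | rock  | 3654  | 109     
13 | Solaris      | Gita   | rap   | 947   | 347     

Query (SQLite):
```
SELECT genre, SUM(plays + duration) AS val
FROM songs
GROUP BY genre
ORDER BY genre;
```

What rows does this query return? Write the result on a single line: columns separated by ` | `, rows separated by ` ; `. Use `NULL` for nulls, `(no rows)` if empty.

For each row compute plays + duration.
Group by genre; take SUM of the expression per group.
  folk: ids {3, 4, 8, 10} → SUM(plays + duration)=22347
  metal: ids {2, 7, 9} → SUM(plays + duration)=17865
  rap: ids {5, 6, 13} → SUM(plays + duration)=7029
  rock: ids {1, 11, 12} → SUM(plays + duration)=17266

folk | 22347 ; metal | 17865 ; rap | 7029 ; rock | 17266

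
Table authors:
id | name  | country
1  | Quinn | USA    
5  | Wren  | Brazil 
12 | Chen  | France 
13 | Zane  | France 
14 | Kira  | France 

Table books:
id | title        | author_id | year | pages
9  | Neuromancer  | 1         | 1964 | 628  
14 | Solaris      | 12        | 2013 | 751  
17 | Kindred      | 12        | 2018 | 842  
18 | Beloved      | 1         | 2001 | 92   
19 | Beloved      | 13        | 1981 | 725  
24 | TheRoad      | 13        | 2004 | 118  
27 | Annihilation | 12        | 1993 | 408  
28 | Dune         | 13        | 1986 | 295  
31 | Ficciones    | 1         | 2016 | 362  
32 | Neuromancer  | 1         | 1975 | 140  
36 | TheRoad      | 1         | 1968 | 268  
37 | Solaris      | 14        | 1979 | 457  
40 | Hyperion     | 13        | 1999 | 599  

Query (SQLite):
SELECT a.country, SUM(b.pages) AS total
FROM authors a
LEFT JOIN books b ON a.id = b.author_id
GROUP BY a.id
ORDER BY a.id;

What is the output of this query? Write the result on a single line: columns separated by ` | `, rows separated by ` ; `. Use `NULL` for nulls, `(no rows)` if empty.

USA | 1490 ; Brazil | NULL ; France | 2001 ; France | 1737 ; France | 457

LEFT JOIN keeps every authors row; unmatched ones get NULL for books columns.
Group by authors.id and compute SUM(b.pages). SUM over an all-NULL group is NULL.
  1: ids {9, 18, 31, 32, 36} → SUM(b.pages)=1490
  5: ids {—} → SUM(b.pages)=NULL
  12: ids {14, 17, 27} → SUM(b.pages)=2001
  13: ids {19, 24, 28, 40} → SUM(b.pages)=1737
  14: ids {37} → SUM(b.pages)=457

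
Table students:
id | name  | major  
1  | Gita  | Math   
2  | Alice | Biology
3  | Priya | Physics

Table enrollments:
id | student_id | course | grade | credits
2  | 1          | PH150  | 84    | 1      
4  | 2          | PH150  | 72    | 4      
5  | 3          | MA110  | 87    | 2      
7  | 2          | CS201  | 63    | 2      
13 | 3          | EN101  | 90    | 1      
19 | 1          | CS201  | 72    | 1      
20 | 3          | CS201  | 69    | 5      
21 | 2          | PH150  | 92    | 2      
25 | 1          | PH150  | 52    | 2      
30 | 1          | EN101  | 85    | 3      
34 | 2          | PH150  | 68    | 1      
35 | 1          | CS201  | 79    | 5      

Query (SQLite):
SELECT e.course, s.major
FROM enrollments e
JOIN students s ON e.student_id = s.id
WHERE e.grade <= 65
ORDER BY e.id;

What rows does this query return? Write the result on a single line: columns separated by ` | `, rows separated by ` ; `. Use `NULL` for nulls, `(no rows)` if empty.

CS201 | Biology ; PH150 | Math

Each enrollments row matches the students row where student_id = students.id.
Then keep rows with e.grade <= 65.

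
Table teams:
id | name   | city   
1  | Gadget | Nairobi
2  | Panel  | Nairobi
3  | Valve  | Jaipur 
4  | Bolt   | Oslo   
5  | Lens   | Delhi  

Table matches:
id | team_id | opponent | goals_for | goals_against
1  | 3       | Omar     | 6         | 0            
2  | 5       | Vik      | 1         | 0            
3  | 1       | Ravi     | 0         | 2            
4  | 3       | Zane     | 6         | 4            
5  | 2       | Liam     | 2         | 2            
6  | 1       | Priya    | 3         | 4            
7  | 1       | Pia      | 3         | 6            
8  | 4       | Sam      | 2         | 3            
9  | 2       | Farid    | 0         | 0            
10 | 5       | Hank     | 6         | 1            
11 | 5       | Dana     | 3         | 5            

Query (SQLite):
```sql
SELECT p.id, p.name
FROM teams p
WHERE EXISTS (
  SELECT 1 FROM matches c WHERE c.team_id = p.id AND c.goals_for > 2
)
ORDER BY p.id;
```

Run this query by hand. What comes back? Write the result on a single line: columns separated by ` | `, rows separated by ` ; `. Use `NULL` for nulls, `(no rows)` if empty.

1 | Gadget ; 3 | Valve ; 5 | Lens

For each teams row, check whether any matches with matching team_id has goals_for > 2.
Keep rows where that is true.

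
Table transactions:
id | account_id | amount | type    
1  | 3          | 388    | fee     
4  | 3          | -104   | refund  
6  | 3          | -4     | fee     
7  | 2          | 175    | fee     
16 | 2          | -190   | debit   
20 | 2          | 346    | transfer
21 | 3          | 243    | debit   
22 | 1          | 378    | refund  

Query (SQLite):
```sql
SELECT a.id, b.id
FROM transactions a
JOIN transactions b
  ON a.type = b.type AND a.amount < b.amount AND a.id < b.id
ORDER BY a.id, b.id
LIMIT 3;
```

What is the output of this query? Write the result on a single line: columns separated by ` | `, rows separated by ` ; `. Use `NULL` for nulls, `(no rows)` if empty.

Pairs (a,b) with same type, a.amount < b.amount, a.id < b.id.
type groups: debit:{16,21} fee:{1,6,7} refund:{4,22} transfer:{20}
Ordered by (a.id, b.id); first 3.

4 | 22 ; 6 | 7 ; 16 | 21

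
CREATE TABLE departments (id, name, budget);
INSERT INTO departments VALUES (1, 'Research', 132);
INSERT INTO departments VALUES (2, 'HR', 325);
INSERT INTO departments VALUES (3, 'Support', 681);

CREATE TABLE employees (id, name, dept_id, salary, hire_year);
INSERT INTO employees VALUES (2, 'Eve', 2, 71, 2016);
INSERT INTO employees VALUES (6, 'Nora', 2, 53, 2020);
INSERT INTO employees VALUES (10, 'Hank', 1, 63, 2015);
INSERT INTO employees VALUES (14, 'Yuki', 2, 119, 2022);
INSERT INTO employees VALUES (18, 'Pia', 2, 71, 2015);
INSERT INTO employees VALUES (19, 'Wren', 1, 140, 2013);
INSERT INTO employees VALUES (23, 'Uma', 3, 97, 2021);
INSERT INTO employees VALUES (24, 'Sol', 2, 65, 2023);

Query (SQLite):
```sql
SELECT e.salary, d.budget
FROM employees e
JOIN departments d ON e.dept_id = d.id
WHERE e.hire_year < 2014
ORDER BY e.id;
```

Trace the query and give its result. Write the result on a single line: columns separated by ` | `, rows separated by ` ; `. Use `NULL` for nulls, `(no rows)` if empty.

Each employees row matches the departments row where dept_id = departments.id.
Then keep rows with e.hire_year < 2014.

140 | 132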